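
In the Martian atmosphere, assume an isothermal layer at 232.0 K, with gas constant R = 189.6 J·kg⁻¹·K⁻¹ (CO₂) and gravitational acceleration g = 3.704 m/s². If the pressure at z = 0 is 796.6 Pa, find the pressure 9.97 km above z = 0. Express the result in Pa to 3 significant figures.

Scale height: H = RT/g = 189.6 × 232.0 / 3.704 = 11876 m.
Barometric formula: P = P₀ exp(−z/H).
z/H = 9970.0/11876 = 0.83951; exp(−0.83951) = 0.43192.
P = 796.6 × 0.43192 = 344.07 Pa.

P ≈ 344 Pa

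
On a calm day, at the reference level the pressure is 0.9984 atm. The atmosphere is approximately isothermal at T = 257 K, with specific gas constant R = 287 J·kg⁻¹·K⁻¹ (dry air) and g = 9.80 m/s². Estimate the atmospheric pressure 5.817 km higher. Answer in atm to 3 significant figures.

Scale height: H = RT/g = 287 × 257 / 9.80 = 7526.4 m.
Barometric formula: P = P₀ exp(−z/H).
z/H = 5817.0/7526.4 = 0.77288; exp(−0.77288) = 0.46168.
P = 0.9984 × 0.46168 = 0.46094 atm.

P ≈ 0.461 atm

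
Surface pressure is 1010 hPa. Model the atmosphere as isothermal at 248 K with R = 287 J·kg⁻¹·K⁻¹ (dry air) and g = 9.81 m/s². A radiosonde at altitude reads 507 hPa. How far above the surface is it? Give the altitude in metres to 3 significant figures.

z ≈ 5000 m

Scale height: H = RT/g = 287 × 248 / 9.81 = 7255.5 m.
Invert the barometric formula: z = H ln(P₀/P).
P₀/P = 1010/507 = 1.9921; ln(1.9921) = 0.68919.
z = 7255.5 × 0.68919 = 5000.4 m.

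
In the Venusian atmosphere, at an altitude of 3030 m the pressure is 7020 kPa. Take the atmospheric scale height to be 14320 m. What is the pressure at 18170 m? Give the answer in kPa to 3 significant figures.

Between two levels, P₂ = P₁ exp(−Δz/H) with Δz = z₂ − z₁.
Δz = 18170 − 3030.0 = 15140 m; Δz/H = 15140/14320 = 1.0573.
P₂ = 7020 × exp(−1.0573) = 7020 × 0.34739 = 2438.7 kPa.

P ≈ 2440 kPa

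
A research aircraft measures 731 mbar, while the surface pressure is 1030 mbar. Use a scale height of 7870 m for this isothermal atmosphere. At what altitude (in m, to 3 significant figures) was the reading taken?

z ≈ 2700 m

Invert the barometric formula: z = H ln(P₀/P).
P₀/P = 1030/731 = 1.4090; ln(1.4090) = 0.34288.
z = 7870.0 × 0.34288 = 2698.5 m.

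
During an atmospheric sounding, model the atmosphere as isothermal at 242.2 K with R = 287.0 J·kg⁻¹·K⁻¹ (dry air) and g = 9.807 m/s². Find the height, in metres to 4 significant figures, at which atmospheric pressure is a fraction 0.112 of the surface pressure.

z ≈ 15520 m

Scale height: H = RT/g = 287.0 × 242.2 / 9.807 = 7087.9 m.
Set P/P₀ = exp(−z/H) = 0.112, so z = −H ln(0.112).
−ln(0.112) = 2.1893; z = 7087.9 × 2.1893 = 15518 m.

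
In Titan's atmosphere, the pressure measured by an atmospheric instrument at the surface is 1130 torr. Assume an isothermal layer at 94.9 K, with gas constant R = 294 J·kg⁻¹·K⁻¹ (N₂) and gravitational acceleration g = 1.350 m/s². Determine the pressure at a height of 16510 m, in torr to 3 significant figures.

Scale height: H = RT/g = 294 × 94.9 / 1.350 = 20667 m.
Barometric formula: P = P₀ exp(−z/H).
z/H = 16510/20667 = 0.79886; exp(−0.79886) = 0.44984.
P = 1130 × 0.44984 = 508.32 torr.

P ≈ 508 torr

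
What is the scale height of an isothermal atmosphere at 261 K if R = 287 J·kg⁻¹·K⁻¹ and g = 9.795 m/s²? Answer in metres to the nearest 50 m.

The scale height of an isothermal atmosphere is H = RT/g.
H = 287 × 261 / 9.795 = 74907/9.795 = 7647.5 m.

H ≈ 7650 m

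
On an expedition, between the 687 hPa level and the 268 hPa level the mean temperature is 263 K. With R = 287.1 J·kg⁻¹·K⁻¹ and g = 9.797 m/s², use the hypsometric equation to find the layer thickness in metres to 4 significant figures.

Hypsometric equation: Δz = (R T̄/g) ln(P₁/P₂).
R T̄/g = 287.1 × 263 / 9.797 = 7707.2 m.
ln(687/268) = ln(2.5634) = 0.94133.
Δz = 7707.2 × 0.94133 = 7255.0 m.

Δz ≈ 7255 m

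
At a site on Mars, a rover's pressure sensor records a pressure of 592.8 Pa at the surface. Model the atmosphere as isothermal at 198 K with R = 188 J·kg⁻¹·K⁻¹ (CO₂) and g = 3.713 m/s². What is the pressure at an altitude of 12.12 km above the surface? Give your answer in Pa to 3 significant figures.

P ≈ 177 Pa

Scale height: H = RT/g = 188 × 198 / 3.713 = 10025 m.
Barometric formula: P = P₀ exp(−z/H).
z/H = 12120/10025 = 1.2090; exp(−1.2090) = 0.29850.
P = 592.8 × 0.29850 = 176.95 Pa.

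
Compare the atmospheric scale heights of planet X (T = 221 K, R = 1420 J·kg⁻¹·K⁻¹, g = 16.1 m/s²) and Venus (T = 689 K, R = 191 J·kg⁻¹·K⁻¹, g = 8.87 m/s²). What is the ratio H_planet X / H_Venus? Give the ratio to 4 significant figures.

H = RT/g for each body.
H_planet X = 1420 × 221 / 16.1 = 19492 m.
H_Venus = 191 × 689 / 8.87 = 14836 m.
H_planet X/H_Venus = 19492/14836 = 1.3138.

H_planet X/H_Venus ≈ 1.314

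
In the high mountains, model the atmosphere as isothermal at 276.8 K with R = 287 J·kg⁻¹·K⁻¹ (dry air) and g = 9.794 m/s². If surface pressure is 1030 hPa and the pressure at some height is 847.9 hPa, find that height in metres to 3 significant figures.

Scale height: H = RT/g = 287 × 276.8 / 9.794 = 8111.3 m.
Invert the barometric formula: z = H ln(P₀/P).
P₀/P = 1030/847.9 = 1.2148; ln(1.2148) = 0.19458.
z = 8111.3 × 0.19458 = 1578.3 m.

z ≈ 1580 m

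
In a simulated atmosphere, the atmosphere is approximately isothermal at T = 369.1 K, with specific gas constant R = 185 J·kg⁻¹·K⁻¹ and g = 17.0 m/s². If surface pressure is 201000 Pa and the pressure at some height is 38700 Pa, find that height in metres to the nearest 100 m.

z ≈ 6600 m

Scale height: H = RT/g = 185 × 369.1 / 17.0 = 4016.7 m.
Invert the barometric formula: z = H ln(P₀/P).
P₀/P = 201000/38700 = 5.1938; ln(5.1938) = 1.6475.
z = 4016.7 × 1.6475 = 6617.5 m.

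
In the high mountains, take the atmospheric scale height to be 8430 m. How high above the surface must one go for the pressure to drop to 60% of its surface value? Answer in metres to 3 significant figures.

z ≈ 4310 m

Set P/P₀ = exp(−z/H) = 0.6, so z = −H ln(0.6).
−ln(0.6) = 0.51083; z = 8430.0 × 0.51083 = 4306.3 m.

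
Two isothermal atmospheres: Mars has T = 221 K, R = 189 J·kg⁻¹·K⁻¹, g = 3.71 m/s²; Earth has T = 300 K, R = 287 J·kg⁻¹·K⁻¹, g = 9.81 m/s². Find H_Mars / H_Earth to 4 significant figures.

H = RT/g for each body.
H_Mars = 189 × 221 / 3.71 = 11258 m.
H_Earth = 287 × 300 / 9.81 = 8776.8 m.
H_Mars/H_Earth = 11258/8776.8 = 1.2827.

H_Mars/H_Earth ≈ 1.283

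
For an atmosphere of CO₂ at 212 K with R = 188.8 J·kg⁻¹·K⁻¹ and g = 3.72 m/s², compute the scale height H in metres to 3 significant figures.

H ≈ 10800 m

The scale height of an isothermal atmosphere is H = RT/g.
H = 188.8 × 212 / 3.72 = 40026/3.72 = 10760 m.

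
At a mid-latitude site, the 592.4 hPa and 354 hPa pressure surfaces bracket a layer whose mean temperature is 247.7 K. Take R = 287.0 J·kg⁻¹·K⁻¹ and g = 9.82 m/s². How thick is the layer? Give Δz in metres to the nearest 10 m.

Δz ≈ 3730 m

Hypsometric equation: Δz = (R T̄/g) ln(P₁/P₂).
R T̄/g = 287.0 × 247.7 / 9.82 = 7239.3 m.
ln(592.4/354) = ln(1.6734) = 0.51486.
Δz = 7239.3 × 0.51486 = 3727.2 m.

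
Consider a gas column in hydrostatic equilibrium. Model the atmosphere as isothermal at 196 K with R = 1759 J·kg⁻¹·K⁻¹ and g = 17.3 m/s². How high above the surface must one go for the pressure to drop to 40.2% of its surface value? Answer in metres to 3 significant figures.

z ≈ 18200 m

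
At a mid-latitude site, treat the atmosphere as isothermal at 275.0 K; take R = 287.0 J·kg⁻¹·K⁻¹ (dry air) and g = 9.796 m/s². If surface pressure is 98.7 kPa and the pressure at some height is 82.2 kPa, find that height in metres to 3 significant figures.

Scale height: H = RT/g = 287.0 × 275.0 / 9.796 = 8056.9 m.
Invert the barometric formula: z = H ln(P₀/P).
P₀/P = 98.7/82.2 = 1.2007; ln(1.2007) = 0.18290.
z = 8056.9 × 0.18290 = 1473.6 m.

z ≈ 1470 m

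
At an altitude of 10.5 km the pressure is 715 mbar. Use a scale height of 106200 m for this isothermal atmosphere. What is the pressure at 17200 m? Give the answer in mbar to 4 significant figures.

P ≈ 671.3 mbar

Between two levels, P₂ = P₁ exp(−Δz/H) with Δz = z₂ − z₁.
Δz = 17200 − 10500 = 6700.0 m; Δz/H = 6700.0/106200 = 0.063089.
P₂ = 715 × exp(−0.063089) = 715 × 0.93886 = 671.28 mbar.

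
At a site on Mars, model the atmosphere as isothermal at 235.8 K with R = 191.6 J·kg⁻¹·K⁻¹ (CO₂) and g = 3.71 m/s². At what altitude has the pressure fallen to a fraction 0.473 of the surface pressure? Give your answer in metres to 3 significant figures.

z ≈ 9120 m

Scale height: H = RT/g = 191.6 × 235.8 / 3.71 = 12178 m.
Set P/P₀ = exp(−z/H) = 0.473, so z = −H ln(0.473).
−ln(0.473) = 0.74866; z = 12178 × 0.74866 = 9117.2 m.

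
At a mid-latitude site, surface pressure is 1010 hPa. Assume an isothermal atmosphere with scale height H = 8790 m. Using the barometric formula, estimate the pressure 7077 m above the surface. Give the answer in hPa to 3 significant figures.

P ≈ 452 hPa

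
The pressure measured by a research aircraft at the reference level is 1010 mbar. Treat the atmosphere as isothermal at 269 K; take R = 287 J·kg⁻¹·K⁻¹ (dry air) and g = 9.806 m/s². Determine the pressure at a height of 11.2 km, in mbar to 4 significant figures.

P ≈ 243.5 mbar

Scale height: H = RT/g = 287 × 269 / 9.806 = 7873.0 m.
Barometric formula: P = P₀ exp(−z/H).
z/H = 11200/7873.0 = 1.4226; exp(−1.4226) = 0.24109.
P = 1010 × 0.24109 = 243.50 mbar.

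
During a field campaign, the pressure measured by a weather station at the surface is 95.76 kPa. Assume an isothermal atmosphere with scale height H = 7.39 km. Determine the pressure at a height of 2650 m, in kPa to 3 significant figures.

Barometric formula: P = P₀ exp(−z/H).
z/H = 2650.0/7390.0 = 0.35859; exp(−0.35859) = 0.69866.
P = 95.76 × 0.69866 = 66.904 kPa.

P ≈ 66.9 kPa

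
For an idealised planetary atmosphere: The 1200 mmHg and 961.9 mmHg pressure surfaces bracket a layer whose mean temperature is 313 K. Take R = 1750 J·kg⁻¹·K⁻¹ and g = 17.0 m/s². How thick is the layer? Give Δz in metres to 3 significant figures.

Hypsometric equation: Δz = (R T̄/g) ln(P₁/P₂).
R T̄/g = 1750 × 313 / 17.0 = 32221 m.
ln(1200/961.9) = ln(1.2475) = 0.22114.
Δz = 32221 × 0.22114 = 7125.4 m.

Δz ≈ 7130 m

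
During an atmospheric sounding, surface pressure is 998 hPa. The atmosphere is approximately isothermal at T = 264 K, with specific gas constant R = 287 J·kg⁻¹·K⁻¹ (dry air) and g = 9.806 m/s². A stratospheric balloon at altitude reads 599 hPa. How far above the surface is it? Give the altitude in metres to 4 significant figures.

z ≈ 3944 m

Scale height: H = RT/g = 287 × 264 / 9.806 = 7726.7 m.
Invert the barometric formula: z = H ln(P₀/P).
P₀/P = 998/599 = 1.6661; ln(1.6661) = 0.51049.
z = 7726.7 × 0.51049 = 3944.4 m.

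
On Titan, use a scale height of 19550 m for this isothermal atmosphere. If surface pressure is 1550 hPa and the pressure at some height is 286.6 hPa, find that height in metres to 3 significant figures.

z ≈ 33000 m

Invert the barometric formula: z = H ln(P₀/P).
P₀/P = 1550/286.6 = 5.4082; ln(5.4082) = 1.6879.
z = 19550 × 1.6879 = 32998 m.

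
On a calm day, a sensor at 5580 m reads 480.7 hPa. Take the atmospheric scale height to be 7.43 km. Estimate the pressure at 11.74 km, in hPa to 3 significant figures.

Between two levels, P₂ = P₁ exp(−Δz/H) with Δz = z₂ − z₁.
Δz = 11740 − 5580.0 = 6160.0 m; Δz/H = 6160.0/7430.0 = 0.82907.
P₂ = 480.7 × exp(−0.82907) = 480.7 × 0.43646 = 209.81 hPa.

P ≈ 210 hPa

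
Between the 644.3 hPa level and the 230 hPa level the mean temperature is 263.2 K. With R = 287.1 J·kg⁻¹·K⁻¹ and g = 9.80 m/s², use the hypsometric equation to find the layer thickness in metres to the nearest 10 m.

Hypsometric equation: Δz = (R T̄/g) ln(P₁/P₂).
R T̄/g = 287.1 × 263.2 / 9.80 = 7710.7 m.
ln(644.3/230) = ln(2.8013) = 1.0301.
Δz = 7710.7 × 1.0301 = 7942.8 m.

Δz ≈ 7940 m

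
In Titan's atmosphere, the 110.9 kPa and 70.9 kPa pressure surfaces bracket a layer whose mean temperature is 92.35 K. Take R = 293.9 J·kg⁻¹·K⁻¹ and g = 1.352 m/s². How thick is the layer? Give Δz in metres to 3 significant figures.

Δz ≈ 8980 m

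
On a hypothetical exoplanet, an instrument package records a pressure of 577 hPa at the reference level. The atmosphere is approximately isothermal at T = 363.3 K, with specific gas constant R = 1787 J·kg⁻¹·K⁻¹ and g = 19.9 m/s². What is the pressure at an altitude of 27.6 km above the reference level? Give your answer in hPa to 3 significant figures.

P ≈ 248 hPa

Scale height: H = RT/g = 1787 × 363.3 / 19.9 = 32624 m.
Barometric formula: P = P₀ exp(−z/H).
z/H = 27600/32624 = 0.84600; exp(−0.84600) = 0.42913.
P = 577 × 0.42913 = 247.61 hPa.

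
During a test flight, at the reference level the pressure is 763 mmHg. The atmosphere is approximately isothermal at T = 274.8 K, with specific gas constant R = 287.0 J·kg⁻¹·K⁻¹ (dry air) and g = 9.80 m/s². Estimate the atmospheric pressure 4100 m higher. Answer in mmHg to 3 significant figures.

Scale height: H = RT/g = 287.0 × 274.8 / 9.80 = 8047.7 m.
Barometric formula: P = P₀ exp(−z/H).
z/H = 4100.0/8047.7 = 0.50946; exp(−0.50946) = 0.60082.
P = 763 × 0.60082 = 458.43 mmHg.

P ≈ 458 mmHg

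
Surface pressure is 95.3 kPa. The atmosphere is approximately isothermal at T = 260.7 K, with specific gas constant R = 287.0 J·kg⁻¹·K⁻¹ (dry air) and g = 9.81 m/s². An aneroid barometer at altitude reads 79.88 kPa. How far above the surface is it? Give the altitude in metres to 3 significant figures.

z ≈ 1350 m

Scale height: H = RT/g = 287.0 × 260.7 / 9.81 = 7627.0 m.
Invert the barometric formula: z = H ln(P₀/P).
P₀/P = 95.3/79.88 = 1.1930; ln(1.1930) = 0.17647.
z = 7627.0 × 0.17647 = 1345.9 m.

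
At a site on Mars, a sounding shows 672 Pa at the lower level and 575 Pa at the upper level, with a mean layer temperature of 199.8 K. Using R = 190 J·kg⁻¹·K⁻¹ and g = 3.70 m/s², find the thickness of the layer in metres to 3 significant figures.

Δz ≈ 1600 m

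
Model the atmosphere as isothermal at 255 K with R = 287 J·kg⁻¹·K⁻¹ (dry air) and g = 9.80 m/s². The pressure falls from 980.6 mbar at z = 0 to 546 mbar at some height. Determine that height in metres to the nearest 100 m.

Scale height: H = RT/g = 287 × 255 / 9.80 = 7467.9 m.
Invert the barometric formula: z = H ln(P₀/P).
P₀/P = 980.6/546 = 1.7960; ln(1.7960) = 0.58556.
z = 7467.9 × 0.58556 = 4372.9 m.

z ≈ 4400 m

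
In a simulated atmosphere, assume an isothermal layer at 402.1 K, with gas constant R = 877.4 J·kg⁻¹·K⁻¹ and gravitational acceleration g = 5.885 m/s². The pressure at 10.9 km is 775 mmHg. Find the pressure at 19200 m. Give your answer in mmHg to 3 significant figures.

Scale height: H = RT/g = 877.4 × 402.1 / 5.885 = 59949 m.
Between two levels, P₂ = P₁ exp(−Δz/H) with Δz = z₂ − z₁.
Δz = 19200 − 10900 = 8300.0 m; Δz/H = 8300.0/59949 = 0.13845.
P₂ = 775 × exp(−0.13845) = 775 × 0.87071 = 674.80 mmHg.

P ≈ 675 mmHg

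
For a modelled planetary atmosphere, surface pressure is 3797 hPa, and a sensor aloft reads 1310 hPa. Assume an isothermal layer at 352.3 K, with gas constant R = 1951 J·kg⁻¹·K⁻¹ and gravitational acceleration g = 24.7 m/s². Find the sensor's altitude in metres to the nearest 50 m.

Scale height: H = RT/g = 1951 × 352.3 / 24.7 = 27827 m.
Invert the barometric formula: z = H ln(P₀/P).
P₀/P = 3797/1310 = 2.8985; ln(2.8985) = 1.0642.
z = 27827 × 1.0642 = 29613 m.

z ≈ 29600 m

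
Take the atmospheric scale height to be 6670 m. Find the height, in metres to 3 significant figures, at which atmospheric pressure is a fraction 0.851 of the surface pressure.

Set P/P₀ = exp(−z/H) = 0.851, so z = −H ln(0.851).
−ln(0.851) = 0.16134; z = 6670.0 × 0.16134 = 1076.1 m.

z ≈ 1080 m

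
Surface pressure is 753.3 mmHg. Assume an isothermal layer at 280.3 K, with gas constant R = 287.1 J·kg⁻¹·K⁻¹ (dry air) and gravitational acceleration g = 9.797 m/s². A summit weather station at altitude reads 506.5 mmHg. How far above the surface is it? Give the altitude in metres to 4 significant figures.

Scale height: H = RT/g = 287.1 × 280.3 / 9.797 = 8214.2 m.
Invert the barometric formula: z = H ln(P₀/P).
P₀/P = 753.3/506.5 = 1.4873; ln(1.4873) = 0.39696.
z = 8214.2 × 0.39696 = 3260.7 m.

z ≈ 3261 m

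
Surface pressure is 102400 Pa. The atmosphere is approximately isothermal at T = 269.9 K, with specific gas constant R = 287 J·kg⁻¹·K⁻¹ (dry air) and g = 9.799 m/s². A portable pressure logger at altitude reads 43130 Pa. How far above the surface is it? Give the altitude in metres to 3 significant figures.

z ≈ 6840 m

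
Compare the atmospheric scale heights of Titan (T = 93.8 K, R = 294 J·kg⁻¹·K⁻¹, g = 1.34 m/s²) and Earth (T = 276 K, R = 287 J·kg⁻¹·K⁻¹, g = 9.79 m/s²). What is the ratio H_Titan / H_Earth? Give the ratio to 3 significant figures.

H_Titan/H_Earth ≈ 2.54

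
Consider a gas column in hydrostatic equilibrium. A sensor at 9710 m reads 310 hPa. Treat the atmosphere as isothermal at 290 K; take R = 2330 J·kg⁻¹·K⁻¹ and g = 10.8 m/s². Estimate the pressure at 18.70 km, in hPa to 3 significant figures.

P ≈ 269 hPa

Scale height: H = RT/g = 2330 × 290 / 10.8 = 62565 m.
Between two levels, P₂ = P₁ exp(−Δz/H) with Δz = z₂ − z₁.
Δz = 18700 − 9710.0 = 8990.0 m; Δz/H = 8990.0/62565 = 0.14369.
P₂ = 310 × exp(−0.14369) = 310 × 0.86616 = 268.51 hPa.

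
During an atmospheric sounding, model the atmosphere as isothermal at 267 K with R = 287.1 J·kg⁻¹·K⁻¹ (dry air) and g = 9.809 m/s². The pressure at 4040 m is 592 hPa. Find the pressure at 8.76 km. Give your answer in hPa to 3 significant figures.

P ≈ 324 hPa

Scale height: H = RT/g = 287.1 × 267 / 9.809 = 7814.8 m.
Between two levels, P₂ = P₁ exp(−Δz/H) with Δz = z₂ − z₁.
Δz = 8760.0 − 4040.0 = 4720.0 m; Δz/H = 4720.0/7814.8 = 0.60398.
P₂ = 592 × exp(−0.60398) = 592 × 0.54663 = 323.60 hPa.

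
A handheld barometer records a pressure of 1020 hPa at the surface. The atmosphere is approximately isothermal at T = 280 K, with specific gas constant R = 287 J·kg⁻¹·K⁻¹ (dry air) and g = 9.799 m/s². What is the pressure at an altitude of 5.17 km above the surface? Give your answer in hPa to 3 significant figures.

Scale height: H = RT/g = 287 × 280 / 9.799 = 8200.8 m.
Barometric formula: P = P₀ exp(−z/H).
z/H = 5170.0/8200.8 = 0.63043; exp(−0.63043) = 0.53236.
P = 1020 × 0.53236 = 543.01 hPa.

P ≈ 543 hPa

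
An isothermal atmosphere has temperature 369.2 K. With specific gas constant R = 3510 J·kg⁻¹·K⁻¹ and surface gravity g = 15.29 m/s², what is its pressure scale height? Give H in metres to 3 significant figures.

The scale height of an isothermal atmosphere is H = RT/g.
H = 3510 × 369.2 / 15.29 = 1295900/15.29 = 84755 m.

H ≈ 84800 m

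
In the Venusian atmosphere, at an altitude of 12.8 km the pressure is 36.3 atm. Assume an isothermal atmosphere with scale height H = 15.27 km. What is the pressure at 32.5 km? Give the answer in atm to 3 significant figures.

P ≈ 9.99 atm

Between two levels, P₂ = P₁ exp(−Δz/H) with Δz = z₂ − z₁.
Δz = 32500 − 12800 = 19700 m; Δz/H = 19700/15270 = 1.2901.
P₂ = 36.3 × exp(−1.2901) = 36.3 × 0.27524 = 9.9912 atm.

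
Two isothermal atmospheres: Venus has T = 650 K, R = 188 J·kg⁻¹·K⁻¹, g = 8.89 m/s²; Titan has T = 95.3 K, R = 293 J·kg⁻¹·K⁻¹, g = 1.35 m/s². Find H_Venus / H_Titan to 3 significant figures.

H = RT/g for each body.
H_Venus = 188 × 650 / 8.89 = 13746 m.
H_Titan = 293 × 95.3 / 1.35 = 20684 m.
H_Venus/H_Titan = 13746/20684 = 0.66457.

H_Venus/H_Titan ≈ 0.665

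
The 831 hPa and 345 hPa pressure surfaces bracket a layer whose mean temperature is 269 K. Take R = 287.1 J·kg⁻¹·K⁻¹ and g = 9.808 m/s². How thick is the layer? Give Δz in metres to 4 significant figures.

Hypsometric equation: Δz = (R T̄/g) ln(P₁/P₂).
R T̄/g = 287.1 × 269 / 9.808 = 7874.2 m.
ln(831/345) = ln(2.4087) = 0.87909.
Δz = 7874.2 × 0.87909 = 6922.1 m.

Δz ≈ 6922 m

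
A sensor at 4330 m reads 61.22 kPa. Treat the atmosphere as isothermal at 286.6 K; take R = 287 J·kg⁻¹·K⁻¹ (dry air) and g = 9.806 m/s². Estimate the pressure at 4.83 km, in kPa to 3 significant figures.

P ≈ 57.7 kPa

Scale height: H = RT/g = 287 × 286.6 / 9.806 = 8388.2 m.
Between two levels, P₂ = P₁ exp(−Δz/H) with Δz = z₂ − z₁.
Δz = 4830.0 − 4330.0 = 500.00 m; Δz/H = 500.00/8388.2 = 0.059608.
P₂ = 61.22 × exp(−0.059608) = 61.22 × 0.94213 = 57.677 kPa.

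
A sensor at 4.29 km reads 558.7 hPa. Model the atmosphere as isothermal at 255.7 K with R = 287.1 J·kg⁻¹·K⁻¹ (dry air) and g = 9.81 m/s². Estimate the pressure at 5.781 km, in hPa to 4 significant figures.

P ≈ 457.8 hPa

Scale height: H = RT/g = 287.1 × 255.7 / 9.81 = 7483.3 m.
Between two levels, P₂ = P₁ exp(−Δz/H) with Δz = z₂ − z₁.
Δz = 5781.0 − 4290.0 = 1491.0 m; Δz/H = 1491.0/7483.3 = 0.19924.
P₂ = 558.7 × exp(−0.19924) = 558.7 × 0.81935 = 457.77 hPa.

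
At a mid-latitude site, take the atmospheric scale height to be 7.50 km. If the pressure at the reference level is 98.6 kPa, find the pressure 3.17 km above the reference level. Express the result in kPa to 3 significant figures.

P ≈ 64.6 kPa

Barometric formula: P = P₀ exp(−z/H).
z/H = 3170.0/7500.0 = 0.42267; exp(−0.42267) = 0.65529.
P = 98.6 × 0.65529 = 64.612 kPa.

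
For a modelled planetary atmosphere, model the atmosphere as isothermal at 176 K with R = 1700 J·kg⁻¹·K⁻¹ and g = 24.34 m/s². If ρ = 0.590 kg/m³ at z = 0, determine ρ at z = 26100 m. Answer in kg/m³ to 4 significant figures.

Scale height: H = RT/g = 1700 × 176 / 24.34 = 12293 m.
In an isothermal atmosphere, density decays like pressure: ρ = ρ₀ exp(−z/H).
z/H = 26100/12293 = 2.1232; exp(−2.1232) = 0.11965.
ρ = 0.590 × 0.11965 = 0.070594 kg/m³.

ρ ≈ 0.07059 kg/m³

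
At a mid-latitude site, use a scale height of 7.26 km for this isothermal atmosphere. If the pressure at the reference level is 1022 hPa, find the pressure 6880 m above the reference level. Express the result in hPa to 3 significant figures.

P ≈ 396 hPa

Barometric formula: P = P₀ exp(−z/H).
z/H = 6880.0/7260.0 = 0.94766; exp(−0.94766) = 0.38765.
P = 1022 × 0.38765 = 396.18 hPa.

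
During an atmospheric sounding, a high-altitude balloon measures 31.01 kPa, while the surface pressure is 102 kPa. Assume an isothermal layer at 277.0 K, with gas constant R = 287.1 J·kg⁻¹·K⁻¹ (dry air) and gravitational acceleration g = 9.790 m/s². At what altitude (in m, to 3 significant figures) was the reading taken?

z ≈ 9670 m

Scale height: H = RT/g = 287.1 × 277.0 / 9.790 = 8123.3 m.
Invert the barometric formula: z = H ln(P₀/P).
P₀/P = 102/31.01 = 3.2893; ln(3.2893) = 1.1907.
z = 8123.3 × 1.1907 = 9672.4 m.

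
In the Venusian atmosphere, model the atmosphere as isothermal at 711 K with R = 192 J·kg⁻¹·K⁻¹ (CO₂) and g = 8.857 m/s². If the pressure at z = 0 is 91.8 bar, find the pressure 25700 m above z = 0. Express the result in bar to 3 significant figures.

P ≈ 17.3 bar

Scale height: H = RT/g = 192 × 711 / 8.857 = 15413 m.
Barometric formula: P = P₀ exp(−z/H).
z/H = 25700/15413 = 1.6674; exp(−1.6674) = 0.18874.
P = 91.8 × 0.18874 = 17.326 bar.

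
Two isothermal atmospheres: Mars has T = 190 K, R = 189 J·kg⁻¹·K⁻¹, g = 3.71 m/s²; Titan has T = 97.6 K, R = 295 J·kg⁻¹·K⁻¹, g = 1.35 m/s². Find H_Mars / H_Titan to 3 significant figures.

H = RT/g for each body.
H_Mars = 189 × 190 / 3.71 = 9679.2 m.
H_Titan = 295 × 97.6 / 1.35 = 21327 m.
H_Mars/H_Titan = 9679.2/21327 = 0.45385.

H_Mars/H_Titan ≈ 0.454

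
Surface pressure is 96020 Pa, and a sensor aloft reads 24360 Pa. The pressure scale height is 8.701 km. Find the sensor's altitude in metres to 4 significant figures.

z ≈ 11930 m

Invert the barometric formula: z = H ln(P₀/P).
P₀/P = 96020/24360 = 3.9417; ln(3.9417) = 1.3716.
z = 8701.0 × 1.3716 = 11934 m.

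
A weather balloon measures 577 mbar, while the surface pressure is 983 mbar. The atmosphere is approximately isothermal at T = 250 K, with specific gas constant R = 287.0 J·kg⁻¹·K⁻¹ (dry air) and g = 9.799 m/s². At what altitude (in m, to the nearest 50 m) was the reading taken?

Scale height: H = RT/g = 287.0 × 250 / 9.799 = 7322.2 m.
Invert the barometric formula: z = H ln(P₀/P).
P₀/P = 983/577 = 1.7036; ln(1.7036) = 0.53274.
z = 7322.2 × 0.53274 = 3900.8 m.

z ≈ 3900 m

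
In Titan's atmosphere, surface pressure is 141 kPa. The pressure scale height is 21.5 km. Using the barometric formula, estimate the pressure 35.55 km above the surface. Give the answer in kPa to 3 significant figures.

P ≈ 27.0 kPa

Barometric formula: P = P₀ exp(−z/H).
z/H = 35550/21500 = 1.6535; exp(−1.6535) = 0.19138.
P = 141 × 0.19138 = 26.985 kPa.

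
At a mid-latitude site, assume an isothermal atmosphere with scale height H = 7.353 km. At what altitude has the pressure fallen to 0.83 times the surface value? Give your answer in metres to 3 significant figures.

Set P/P₀ = exp(−z/H) = 0.83, so z = −H ln(0.83).
−ln(0.83) = 0.18633; z = 7353.0 × 0.18633 = 1370.1 m.

z ≈ 1370 m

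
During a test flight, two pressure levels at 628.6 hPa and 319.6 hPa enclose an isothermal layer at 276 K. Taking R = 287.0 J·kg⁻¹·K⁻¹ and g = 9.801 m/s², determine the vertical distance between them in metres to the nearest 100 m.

Hypsometric equation: Δz = (R T̄/g) ln(P₁/P₂).
R T̄/g = 287.0 × 276 / 9.801 = 8082.0 m.
ln(628.6/319.6) = ln(1.9668) = 0.67641.
Δz = 8082.0 × 0.67641 = 5466.7 m.

Δz ≈ 5500 m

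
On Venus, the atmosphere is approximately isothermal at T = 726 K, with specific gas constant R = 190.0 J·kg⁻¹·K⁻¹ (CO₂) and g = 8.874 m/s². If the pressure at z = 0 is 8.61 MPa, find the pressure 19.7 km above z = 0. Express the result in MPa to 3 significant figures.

Scale height: H = RT/g = 190.0 × 726 / 8.874 = 15544 m.
Barometric formula: P = P₀ exp(−z/H).
z/H = 19700/15544 = 1.2674; exp(−1.2674) = 0.28156.
P = 8.61 × 0.28156 = 2.4242 MPa.

P ≈ 2.42 MPa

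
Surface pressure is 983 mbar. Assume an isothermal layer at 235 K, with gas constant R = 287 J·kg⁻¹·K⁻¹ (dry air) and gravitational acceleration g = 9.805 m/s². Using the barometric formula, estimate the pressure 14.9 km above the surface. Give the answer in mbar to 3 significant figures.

P ≈ 113 mbar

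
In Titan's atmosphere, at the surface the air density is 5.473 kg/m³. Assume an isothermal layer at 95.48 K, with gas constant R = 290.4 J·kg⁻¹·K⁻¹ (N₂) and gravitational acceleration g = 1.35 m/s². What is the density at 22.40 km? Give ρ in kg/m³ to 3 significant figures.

ρ ≈ 1.84 kg/m³

Scale height: H = RT/g = 290.4 × 95.48 / 1.35 = 20539 m.
In an isothermal atmosphere, density decays like pressure: ρ = ρ₀ exp(−z/H).
z/H = 22400/20539 = 1.0906; exp(−1.0906) = 0.33601.
ρ = 5.473 × 0.33601 = 1.8390 kg/m³.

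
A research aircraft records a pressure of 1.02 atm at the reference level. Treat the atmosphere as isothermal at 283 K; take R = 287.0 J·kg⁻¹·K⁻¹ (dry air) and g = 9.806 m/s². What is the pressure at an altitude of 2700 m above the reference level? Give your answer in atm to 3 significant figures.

Scale height: H = RT/g = 287.0 × 283 / 9.806 = 8282.8 m.
Barometric formula: P = P₀ exp(−z/H).
z/H = 2700.0/8282.8 = 0.32598; exp(−0.32598) = 0.72182.
P = 1.02 × 0.72182 = 0.73626 atm.

P ≈ 0.736 atm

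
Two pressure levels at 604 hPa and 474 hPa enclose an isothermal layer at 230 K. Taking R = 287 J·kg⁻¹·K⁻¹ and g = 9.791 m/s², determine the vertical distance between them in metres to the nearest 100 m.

Δz ≈ 1600 m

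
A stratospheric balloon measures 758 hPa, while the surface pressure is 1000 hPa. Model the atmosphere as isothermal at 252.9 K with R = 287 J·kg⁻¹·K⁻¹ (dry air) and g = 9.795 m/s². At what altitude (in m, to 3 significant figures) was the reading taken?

Scale height: H = RT/g = 287 × 252.9 / 9.795 = 7410.1 m.
Invert the barometric formula: z = H ln(P₀/P).
P₀/P = 1000/758 = 1.3193; ln(1.3193) = 0.27710.
z = 7410.1 × 0.27710 = 2053.3 m.

z ≈ 2050 m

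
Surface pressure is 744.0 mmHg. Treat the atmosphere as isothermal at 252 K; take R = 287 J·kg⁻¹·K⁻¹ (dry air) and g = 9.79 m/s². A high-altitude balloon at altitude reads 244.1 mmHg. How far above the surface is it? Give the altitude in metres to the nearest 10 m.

Scale height: H = RT/g = 287 × 252 / 9.79 = 7387.5 m.
Invert the barometric formula: z = H ln(P₀/P).
P₀/P = 744.0/244.1 = 3.0479; ln(3.0479) = 1.1145.
z = 7387.5 × 1.1145 = 8233.4 m.

z ≈ 8230 m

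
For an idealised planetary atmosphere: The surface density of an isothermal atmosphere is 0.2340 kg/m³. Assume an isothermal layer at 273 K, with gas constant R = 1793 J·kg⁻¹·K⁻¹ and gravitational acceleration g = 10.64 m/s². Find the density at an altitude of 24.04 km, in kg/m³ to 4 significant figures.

ρ ≈ 0.1388 kg/m³

Scale height: H = RT/g = 1793 × 273 / 10.64 = 46005 m.
In an isothermal atmosphere, density decays like pressure: ρ = ρ₀ exp(−z/H).
z/H = 24040/46005 = 0.52255; exp(−0.52255) = 0.59301.
ρ = 0.2340 × 0.59301 = 0.13876 kg/m³.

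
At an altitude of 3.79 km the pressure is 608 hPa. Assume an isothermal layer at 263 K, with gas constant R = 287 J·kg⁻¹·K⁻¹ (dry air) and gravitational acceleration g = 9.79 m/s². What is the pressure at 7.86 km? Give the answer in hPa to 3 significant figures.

P ≈ 359 hPa

Scale height: H = RT/g = 287 × 263 / 9.79 = 7710.0 m.
Between two levels, P₂ = P₁ exp(−Δz/H) with Δz = z₂ − z₁.
Δz = 7860.0 − 3790.0 = 4070.0 m; Δz/H = 4070.0/7710.0 = 0.52789.
P₂ = 608 × exp(−0.52789) = 608 × 0.58985 = 358.63 hPa.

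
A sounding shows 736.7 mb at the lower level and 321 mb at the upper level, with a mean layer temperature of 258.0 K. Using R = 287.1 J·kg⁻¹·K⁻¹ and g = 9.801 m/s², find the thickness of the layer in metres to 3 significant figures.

Δz ≈ 6280 m

Hypsometric equation: Δz = (R T̄/g) ln(P₁/P₂).
R T̄/g = 287.1 × 258.0 / 9.801 = 7557.6 m.
ln(736.7/321) = ln(2.2950) = 0.83073.
Δz = 7557.6 × 0.83073 = 6278.3 m.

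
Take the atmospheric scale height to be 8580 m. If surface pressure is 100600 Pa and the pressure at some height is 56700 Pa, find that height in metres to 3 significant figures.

z ≈ 4920 m

Invert the barometric formula: z = H ln(P₀/P).
P₀/P = 100600/56700 = 1.7743; ln(1.7743) = 0.57341.
z = 8580.0 × 0.57341 = 4919.9 m.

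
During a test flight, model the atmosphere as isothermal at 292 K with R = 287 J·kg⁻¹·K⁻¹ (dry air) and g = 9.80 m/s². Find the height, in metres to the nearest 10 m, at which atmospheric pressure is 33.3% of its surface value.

z ≈ 9400 m

Scale height: H = RT/g = 287 × 292 / 9.80 = 8551.4 m.
Set P/P₀ = exp(−z/H) = 0.333, so z = −H ln(0.333).
−ln(0.333) = 1.0996; z = 8551.4 × 1.0996 = 9403.1 m.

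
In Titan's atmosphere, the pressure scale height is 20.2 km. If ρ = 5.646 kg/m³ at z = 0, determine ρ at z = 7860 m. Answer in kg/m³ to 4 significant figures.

ρ ≈ 3.826 kg/m³

In an isothermal atmosphere, density decays like pressure: ρ = ρ₀ exp(−z/H).
z/H = 7860.0/20200 = 0.38911; exp(−0.38911) = 0.67766.
ρ = 5.646 × 0.67766 = 3.8261 kg/m³.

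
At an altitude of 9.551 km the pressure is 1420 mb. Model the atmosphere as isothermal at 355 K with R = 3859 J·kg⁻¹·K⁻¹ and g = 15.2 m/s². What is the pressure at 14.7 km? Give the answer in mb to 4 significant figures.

Scale height: H = RT/g = 3859 × 355 / 15.2 = 90128 m.
Between two levels, P₂ = P₁ exp(−Δz/H) with Δz = z₂ − z₁.
Δz = 14700 − 9551.0 = 5149.0 m; Δz/H = 5149.0/90128 = 0.057130.
P₂ = 1420 × exp(−0.057130) = 1420 × 0.94447 = 1341.1 mb.

P ≈ 1341 mb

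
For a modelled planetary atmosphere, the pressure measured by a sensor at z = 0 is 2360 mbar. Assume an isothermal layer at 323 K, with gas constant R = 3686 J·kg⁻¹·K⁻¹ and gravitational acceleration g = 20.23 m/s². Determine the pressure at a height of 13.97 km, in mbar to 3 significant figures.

Scale height: H = RT/g = 3686 × 323 / 20.23 = 58852 m.
Barometric formula: P = P₀ exp(−z/H).
z/H = 13970/58852 = 0.23738; exp(−0.23738) = 0.78869.
P = 2360 × 0.78869 = 1861.3 mbar.

P ≈ 1860 mbar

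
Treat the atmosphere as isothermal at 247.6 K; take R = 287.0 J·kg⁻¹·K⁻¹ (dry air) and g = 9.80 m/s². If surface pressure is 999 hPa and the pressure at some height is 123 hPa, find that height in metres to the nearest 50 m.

Scale height: H = RT/g = 287.0 × 247.6 / 9.80 = 7251.1 m.
Invert the barometric formula: z = H ln(P₀/P).
P₀/P = 999/123 = 8.1220; ln(8.1220) = 2.0946.
z = 7251.1 × 2.0946 = 15188 m.

z ≈ 15200 m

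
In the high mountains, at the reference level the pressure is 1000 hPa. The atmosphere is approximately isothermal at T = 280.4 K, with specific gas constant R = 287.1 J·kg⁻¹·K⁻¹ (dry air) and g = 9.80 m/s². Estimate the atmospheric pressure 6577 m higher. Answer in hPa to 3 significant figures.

Scale height: H = RT/g = 287.1 × 280.4 / 9.80 = 8214.6 m.
Barometric formula: P = P₀ exp(−z/H).
z/H = 6577.0/8214.6 = 0.80065; exp(−0.80065) = 0.44904.
P = 1000 × 0.44904 = 449.04 hPa.

P ≈ 449 hPa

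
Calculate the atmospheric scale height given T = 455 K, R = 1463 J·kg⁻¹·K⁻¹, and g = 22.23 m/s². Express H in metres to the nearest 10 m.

The scale height of an isothermal atmosphere is H = RT/g.
H = 1463 × 455 / 22.23 = 665660/22.23 = 29944 m.

H ≈ 29940 m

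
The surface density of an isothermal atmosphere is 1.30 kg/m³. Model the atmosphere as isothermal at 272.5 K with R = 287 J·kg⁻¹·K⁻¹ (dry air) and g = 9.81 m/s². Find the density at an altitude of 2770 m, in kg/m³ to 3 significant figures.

Scale height: H = RT/g = 287 × 272.5 / 9.81 = 7972.2 m.
In an isothermal atmosphere, density decays like pressure: ρ = ρ₀ exp(−z/H).
z/H = 2770.0/7972.2 = 0.34746; exp(−0.34746) = 0.70648.
ρ = 1.30 × 0.70648 = 0.91842 kg/m³.

ρ ≈ 0.918 kg/m³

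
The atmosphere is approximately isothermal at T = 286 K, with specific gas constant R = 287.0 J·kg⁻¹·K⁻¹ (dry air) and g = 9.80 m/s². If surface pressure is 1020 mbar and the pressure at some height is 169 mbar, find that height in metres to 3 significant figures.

Scale height: H = RT/g = 287.0 × 286 / 9.80 = 8375.7 m.
Invert the barometric formula: z = H ln(P₀/P).
P₀/P = 1020/169 = 6.0355; ln(6.0355) = 1.7977.
z = 8375.7 × 1.7977 = 15057 m.

z ≈ 15100 m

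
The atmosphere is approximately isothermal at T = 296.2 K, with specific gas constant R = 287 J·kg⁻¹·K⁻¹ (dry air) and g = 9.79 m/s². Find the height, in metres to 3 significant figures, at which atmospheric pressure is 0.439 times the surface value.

z ≈ 7150 m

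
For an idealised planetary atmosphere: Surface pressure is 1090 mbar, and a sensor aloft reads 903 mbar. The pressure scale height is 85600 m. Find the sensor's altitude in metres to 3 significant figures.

Invert the barometric formula: z = H ln(P₀/P).
P₀/P = 1090/903 = 1.2071; ln(1.2071) = 0.18822.
z = 85600 × 0.18822 = 16112 m.

z ≈ 16100 m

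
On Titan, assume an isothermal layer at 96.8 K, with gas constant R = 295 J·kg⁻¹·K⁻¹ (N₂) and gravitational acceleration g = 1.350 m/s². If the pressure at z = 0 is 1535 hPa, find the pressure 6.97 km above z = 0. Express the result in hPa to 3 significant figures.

Scale height: H = RT/g = 295 × 96.8 / 1.350 = 21153 m.
Barometric formula: P = P₀ exp(−z/H).
z/H = 6970.0/21153 = 0.32950; exp(−0.32950) = 0.71928.
P = 1535 × 0.71928 = 1104.1 hPa.

P ≈ 1100 hPa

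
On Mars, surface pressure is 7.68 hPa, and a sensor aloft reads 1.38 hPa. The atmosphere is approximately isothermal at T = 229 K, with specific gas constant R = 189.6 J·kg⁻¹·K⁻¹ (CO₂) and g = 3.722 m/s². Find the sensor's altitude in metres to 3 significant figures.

z ≈ 20000 m

Scale height: H = RT/g = 189.6 × 229 / 3.722 = 11665 m.
Invert the barometric formula: z = H ln(P₀/P).
P₀/P = 7.68/1.38 = 5.5652; ln(5.5652) = 1.7165.
z = 11665 × 1.7165 = 20023 m.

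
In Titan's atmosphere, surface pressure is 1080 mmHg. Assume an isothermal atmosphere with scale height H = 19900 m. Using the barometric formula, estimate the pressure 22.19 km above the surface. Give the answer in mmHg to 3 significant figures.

P ≈ 354 mmHg

Barometric formula: P = P₀ exp(−z/H).
z/H = 22190/19900 = 1.1151; exp(−1.1151) = 0.32788.
P = 1080 × 0.32788 = 354.11 mmHg.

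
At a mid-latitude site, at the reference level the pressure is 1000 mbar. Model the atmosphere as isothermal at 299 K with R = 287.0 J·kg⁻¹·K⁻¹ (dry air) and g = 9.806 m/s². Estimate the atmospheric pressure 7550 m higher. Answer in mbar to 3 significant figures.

P ≈ 422 mbar

Scale height: H = RT/g = 287.0 × 299 / 9.806 = 8751.1 m.
Barometric formula: P = P₀ exp(−z/H).
z/H = 7550.0/8751.1 = 0.86275; exp(−0.86275) = 0.42200.
P = 1000 × 0.42200 = 422.00 mbar.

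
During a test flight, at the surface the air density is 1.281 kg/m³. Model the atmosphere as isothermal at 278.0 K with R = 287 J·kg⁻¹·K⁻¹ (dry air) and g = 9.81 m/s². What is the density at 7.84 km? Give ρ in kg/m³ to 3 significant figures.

Scale height: H = RT/g = 287 × 278.0 / 9.81 = 8133.1 m.
In an isothermal atmosphere, density decays like pressure: ρ = ρ₀ exp(−z/H).
z/H = 7840.0/8133.1 = 0.96396; exp(−0.96396) = 0.38138.
ρ = 1.281 × 0.38138 = 0.48855 kg/m³.

ρ ≈ 0.489 kg/m³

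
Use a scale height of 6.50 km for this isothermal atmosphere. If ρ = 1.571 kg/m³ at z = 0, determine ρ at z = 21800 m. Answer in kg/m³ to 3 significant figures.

In an isothermal atmosphere, density decays like pressure: ρ = ρ₀ exp(−z/H).
z/H = 21800/6500.0 = 3.3538; exp(−3.3538) = 0.034951.
ρ = 1.571 × 0.034951 = 0.054908 kg/m³.

ρ ≈ 0.0549 kg/m³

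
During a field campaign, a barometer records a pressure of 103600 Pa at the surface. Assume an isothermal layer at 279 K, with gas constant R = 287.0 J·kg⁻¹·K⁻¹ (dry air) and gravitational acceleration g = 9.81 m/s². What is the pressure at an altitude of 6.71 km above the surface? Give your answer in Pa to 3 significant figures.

Scale height: H = RT/g = 287.0 × 279 / 9.81 = 8162.4 m.
Barometric formula: P = P₀ exp(−z/H).
z/H = 6710.0/8162.4 = 0.82206; exp(−0.82206) = 0.43953.
P = 103600 × 0.43953 = 45535 Pa.

P ≈ 45500 Pa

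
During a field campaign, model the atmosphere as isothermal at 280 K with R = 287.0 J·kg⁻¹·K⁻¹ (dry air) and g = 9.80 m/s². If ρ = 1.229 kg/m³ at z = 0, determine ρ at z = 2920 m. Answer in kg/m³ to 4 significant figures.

ρ ≈ 0.8608 kg/m³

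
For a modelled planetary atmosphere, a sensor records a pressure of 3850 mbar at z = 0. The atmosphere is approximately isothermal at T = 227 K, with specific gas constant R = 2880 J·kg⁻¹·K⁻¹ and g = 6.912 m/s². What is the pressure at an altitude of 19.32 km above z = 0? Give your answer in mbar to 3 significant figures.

Scale height: H = RT/g = 2880 × 227 / 6.912 = 94583 m.
Barometric formula: P = P₀ exp(−z/H).
z/H = 19320/94583 = 0.20427; exp(−0.20427) = 0.81524.
P = 3850 × 0.81524 = 3138.7 mbar.

P ≈ 3140 mbar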